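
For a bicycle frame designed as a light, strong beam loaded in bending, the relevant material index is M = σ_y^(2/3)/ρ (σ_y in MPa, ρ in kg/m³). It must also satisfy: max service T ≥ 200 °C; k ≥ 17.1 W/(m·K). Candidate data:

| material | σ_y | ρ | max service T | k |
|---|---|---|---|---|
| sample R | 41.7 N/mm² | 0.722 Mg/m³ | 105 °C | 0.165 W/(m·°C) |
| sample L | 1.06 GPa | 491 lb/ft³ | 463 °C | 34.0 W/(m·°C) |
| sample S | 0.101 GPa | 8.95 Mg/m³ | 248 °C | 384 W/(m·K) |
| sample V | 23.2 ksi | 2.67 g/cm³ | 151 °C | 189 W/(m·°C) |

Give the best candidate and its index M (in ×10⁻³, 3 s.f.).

Screen on constraints: max service T ≥ 200 °C; k ≥ 17.1 W/(m·K). Survivors: sample L, sample S.
Normalizing units and computing the index:
  sample L: σ_y = 1060 MPa, ρ = 7865 kg/m³
  sample S: σ_y = 101.0 MPa, ρ = 8950 kg/m³
  sample L: M = 13.2×10⁻³
  sample S: M = 2.42×10⁻³
Sample L ranks first.

sample L, M = 13.2×10⁻³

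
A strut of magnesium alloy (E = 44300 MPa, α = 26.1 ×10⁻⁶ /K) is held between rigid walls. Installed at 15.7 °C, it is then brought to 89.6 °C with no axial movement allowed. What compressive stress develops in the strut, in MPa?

E = 44300 MPa = 44.30 GPa.
ΔT = 73.90 K. Constrained thermal stress σ = E·α·ΔT = 44.30×10³ MPa × 26.1×10⁻⁶ × 73.90 = 85.4 MPa (compressive).

85.4 MPa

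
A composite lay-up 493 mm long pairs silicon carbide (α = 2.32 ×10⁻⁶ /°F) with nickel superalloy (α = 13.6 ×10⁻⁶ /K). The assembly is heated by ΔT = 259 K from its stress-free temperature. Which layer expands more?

silicon carbide: α = 2.32×10⁻⁶/°F × 9/5 = 4.18×10⁻⁶/K.
α(silicon carbide) = 4.18×10⁻⁶/K vs α(nickel superalloy) = 13.6×10⁻⁶/K.
Higher α expands more for the same ΔT: nickel superalloy.

nickel superalloy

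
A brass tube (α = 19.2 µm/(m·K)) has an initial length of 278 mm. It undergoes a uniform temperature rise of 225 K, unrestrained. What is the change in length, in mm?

ΔL = α·L₀·ΔT = 19.2×10⁻⁶ × 278 mm × 225.0 K = 1.20 mm.

1.20 mm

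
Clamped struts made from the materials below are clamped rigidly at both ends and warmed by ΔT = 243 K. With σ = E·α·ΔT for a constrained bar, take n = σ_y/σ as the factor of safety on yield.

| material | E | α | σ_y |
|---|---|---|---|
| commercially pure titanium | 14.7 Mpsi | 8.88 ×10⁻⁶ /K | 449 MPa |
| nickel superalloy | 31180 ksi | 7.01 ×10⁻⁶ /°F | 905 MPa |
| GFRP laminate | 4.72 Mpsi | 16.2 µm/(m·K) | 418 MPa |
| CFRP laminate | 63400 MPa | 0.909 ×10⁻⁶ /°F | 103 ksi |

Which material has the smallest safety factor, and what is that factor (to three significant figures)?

nickel superalloy, n = 1.37

Per material, after unit conversion:
  commercially pure titanium: E = 101.4, α = 8.88, σ_y = 449.0 → σ = 219 MPa, n = 2.05
  nickel superalloy: E = 215.0, α = 12.6, σ_y = 905.0 → σ = 659 MPa, n = 1.37
  GFRP laminate: E = 32.54, α = 16.2, σ_y = 418.0 → σ = 128 MPa, n = 3.26
  CFRP laminate: E = 63.40, α = 1.64, σ_y = 710.2 → σ = 25.2 MPa, n = 28.2
Nickel superalloy has the lowest safety factor, n = 1.37.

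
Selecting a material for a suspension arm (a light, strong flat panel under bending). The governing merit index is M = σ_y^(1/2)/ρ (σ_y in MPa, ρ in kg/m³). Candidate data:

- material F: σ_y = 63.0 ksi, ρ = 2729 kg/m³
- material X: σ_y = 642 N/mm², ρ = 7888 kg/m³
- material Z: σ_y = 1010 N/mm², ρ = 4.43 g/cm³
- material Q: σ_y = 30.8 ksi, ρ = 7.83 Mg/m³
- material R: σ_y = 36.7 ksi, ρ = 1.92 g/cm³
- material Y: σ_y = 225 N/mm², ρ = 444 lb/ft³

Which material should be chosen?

material R

Normalizing units and computing the index:
  material F: σ_y = 434.4 MPa, ρ = 2729 kg/m³
  material X: σ_y = 642.0 MPa, ρ = 7888 kg/m³
  material Z: σ_y = 1010 MPa, ρ = 4430 kg/m³
  material Q: σ_y = 212.4 MPa, ρ = 7830 kg/m³
  material R: σ_y = 253.0 MPa, ρ = 1920 kg/m³
  material Y: σ_y = 225.0 MPa, ρ = 7112 kg/m³
  material R: M = 8.28×10⁻³
  material F: M = 7.64×10⁻³
  material Z: M = 7.17×10⁻³
  material X: M = 3.21×10⁻³
  material Y: M = 2.11×10⁻³
  material Q: M = 1.86×10⁻³
Material R has the largest M.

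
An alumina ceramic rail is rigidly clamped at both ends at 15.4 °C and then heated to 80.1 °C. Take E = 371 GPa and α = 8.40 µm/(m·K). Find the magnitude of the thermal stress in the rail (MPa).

202 MPa

ΔT = 64.70 K. Constrained thermal stress σ = E·α·ΔT = 371.0×10³ MPa × 8.40×10⁻⁶ × 64.70 = 202 MPa (compressive).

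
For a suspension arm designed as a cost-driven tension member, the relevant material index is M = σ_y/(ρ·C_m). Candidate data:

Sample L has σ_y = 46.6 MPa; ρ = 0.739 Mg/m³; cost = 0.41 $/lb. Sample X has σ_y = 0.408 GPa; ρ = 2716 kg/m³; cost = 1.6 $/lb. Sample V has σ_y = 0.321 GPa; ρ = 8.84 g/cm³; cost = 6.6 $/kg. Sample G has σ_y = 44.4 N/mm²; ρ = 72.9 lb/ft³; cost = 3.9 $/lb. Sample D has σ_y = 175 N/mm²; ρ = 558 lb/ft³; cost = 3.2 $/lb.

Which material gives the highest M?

Putting every candidate on a common basis:
  sample L: σ_y = 46.60 MPa, ρ = 739.0 kg/m³, cost = 0.9039 $/kg
  sample X: σ_y = 408.0 MPa, ρ = 2716 kg/m³, cost = 3.527 $/kg
  sample V: σ_y = 321.0 MPa, ρ = 8840 kg/m³, cost = 6.600 $/kg
  sample G: σ_y = 44.40 MPa, ρ = 1168 kg/m³, cost = 8.598 $/kg
  sample D: σ_y = 175.0 MPa, ρ = 8938 kg/m³, cost = 7.055 $/kg
  sample L: M = 69.8 kN·m per $
  sample X: M = 42.6 kN·m per $
  sample V: M = 5.50 kN·m per $
  sample G: M = 4.42 kN·m per $
  sample D: M = 2.78 kN·m per $
Sample L has the largest M.

sample L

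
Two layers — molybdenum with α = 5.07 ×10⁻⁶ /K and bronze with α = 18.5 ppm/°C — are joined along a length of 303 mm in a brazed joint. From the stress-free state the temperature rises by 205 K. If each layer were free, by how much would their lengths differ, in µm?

Δα = |5.07 − 18.5|×10⁻⁶/K = 13.4×10⁻⁶/K.
ΔL_mismatch = Δα·L·ΔT = 13.4×10⁻⁶ × 303.0 mm × 205.0 K = 834 µm.

834 µm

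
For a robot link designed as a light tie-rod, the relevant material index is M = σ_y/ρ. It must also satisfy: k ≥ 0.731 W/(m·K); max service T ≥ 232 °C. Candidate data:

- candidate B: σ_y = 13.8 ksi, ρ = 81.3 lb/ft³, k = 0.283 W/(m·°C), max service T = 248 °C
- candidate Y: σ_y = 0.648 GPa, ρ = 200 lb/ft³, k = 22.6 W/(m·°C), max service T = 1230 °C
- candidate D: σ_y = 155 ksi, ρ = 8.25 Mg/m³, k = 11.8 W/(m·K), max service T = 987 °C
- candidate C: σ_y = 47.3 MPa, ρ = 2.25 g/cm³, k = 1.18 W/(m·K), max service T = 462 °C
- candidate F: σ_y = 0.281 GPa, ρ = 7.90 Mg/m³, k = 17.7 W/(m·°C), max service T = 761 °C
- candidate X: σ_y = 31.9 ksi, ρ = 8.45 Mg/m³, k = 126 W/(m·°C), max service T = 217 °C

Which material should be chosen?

Screen on constraints: k ≥ 0.731 W/(m·K); max service T ≥ 232 °C. Survivors: candidate Y, candidate D, candidate C, candidate F.
Normalizing units and computing the index:
  candidate Y: σ_y = 648.0 MPa, ρ = 3204 kg/m³
  candidate D: σ_y = 1069 MPa, ρ = 8250 kg/m³
  candidate C: σ_y = 47.30 MPa, ρ = 2250 kg/m³
  candidate F: σ_y = 281.0 MPa, ρ = 7900 kg/m³
  candidate Y: M = 202 kN·m/kg
  candidate D: M = 130 kN·m/kg
  candidate F: M = 35.6 kN·m/kg
  candidate C: M = 21.0 kN·m/kg
Candidate Y has the largest M.

candidate Y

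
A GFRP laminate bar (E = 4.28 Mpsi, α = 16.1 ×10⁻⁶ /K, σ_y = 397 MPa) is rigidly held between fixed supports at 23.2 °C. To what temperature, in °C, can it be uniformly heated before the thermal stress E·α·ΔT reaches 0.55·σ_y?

E = 4.28 Mpsi = 29.51 GPa.
E·α·ΔT = 218.4 MPa ⇒ ΔT = 218.4 / (29.51×10³ × 16.1×10⁻⁶) = 459.6 K.
T = 23.2 + 459.6 = 482.8 °C.

483 °C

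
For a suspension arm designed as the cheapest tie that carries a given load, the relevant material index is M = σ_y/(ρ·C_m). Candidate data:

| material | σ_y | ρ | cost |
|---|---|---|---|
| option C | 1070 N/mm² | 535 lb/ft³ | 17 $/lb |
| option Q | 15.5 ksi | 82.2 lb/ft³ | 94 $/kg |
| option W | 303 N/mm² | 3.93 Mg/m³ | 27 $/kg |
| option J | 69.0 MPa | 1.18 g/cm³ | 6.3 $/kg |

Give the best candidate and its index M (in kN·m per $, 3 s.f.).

Normalizing units and computing the index:
  option C: σ_y = 1070 MPa, ρ = 8570 kg/m³, cost = 37.48 $/kg
  option Q: σ_y = 106.9 MPa, ρ = 1317 kg/m³, cost = 94.00 $/kg
  option W: σ_y = 303.0 MPa, ρ = 3930 kg/m³, cost = 27.00 $/kg
  option J: σ_y = 69.00 MPa, ρ = 1180 kg/m³, cost = 6.300 $/kg
  option J: M = 9.28 kN·m per $
  option C: M = 3.33 kN·m per $
  option W: M = 2.86 kN·m per $
  option Q: M = 0.863 kN·m per $
Highest index: option J.

option J, M = 9.28 kN·m per $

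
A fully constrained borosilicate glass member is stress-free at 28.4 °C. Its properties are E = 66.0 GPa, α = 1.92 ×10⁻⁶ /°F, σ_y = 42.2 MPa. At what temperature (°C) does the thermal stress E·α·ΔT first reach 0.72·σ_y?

162 °C

α = 1.92×10⁻⁶/°F × 9/5 = 3.46×10⁻⁶/K.
E·α·ΔT = 30.38 MPa ⇒ ΔT = 30.38 / (66.00×10³ × 3.46×10⁻⁶) = 133.2 K.
T = 28.4 + 133.2 = 161.6 °C.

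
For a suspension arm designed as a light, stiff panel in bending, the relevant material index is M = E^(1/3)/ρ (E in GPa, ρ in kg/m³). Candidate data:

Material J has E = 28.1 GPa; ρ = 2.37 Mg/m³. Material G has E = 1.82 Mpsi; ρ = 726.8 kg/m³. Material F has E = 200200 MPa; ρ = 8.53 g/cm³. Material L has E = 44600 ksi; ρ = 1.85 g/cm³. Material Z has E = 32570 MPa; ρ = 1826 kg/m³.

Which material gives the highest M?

After converting to SI:
  material J: E = 28.10 GPa, ρ = 2370 kg/m³
  material G: E = 12.55 GPa, ρ = 726.8 kg/m³
  material F: E = 200.2 GPa, ρ = 8530 kg/m³
  material L: E = 307.5 GPa, ρ = 1850 kg/m³
  material Z: E = 32.57 GPa, ρ = 1826 kg/m³
  material L: M = 3.65×10⁻³
  material G: M = 3.20×10⁻³
  material Z: M = 1.75×10⁻³
  material J: M = 1.28×10⁻³
  material F: M = 0.686×10⁻³
The maximum is for material L.

material L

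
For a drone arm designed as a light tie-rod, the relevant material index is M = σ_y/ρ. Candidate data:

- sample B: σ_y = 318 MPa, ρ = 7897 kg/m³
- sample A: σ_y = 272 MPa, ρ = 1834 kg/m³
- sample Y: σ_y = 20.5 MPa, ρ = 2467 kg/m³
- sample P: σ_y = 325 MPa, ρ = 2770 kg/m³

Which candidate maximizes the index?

Evaluate M for each candidate:
  sample A: M = 148 kN·m/kg
  sample P: M = 117 kN·m/kg
  sample B: M = 40.3 kN·m/kg
  sample Y: M = 8.31 kN·m/kg
Highest index: sample A.

sample A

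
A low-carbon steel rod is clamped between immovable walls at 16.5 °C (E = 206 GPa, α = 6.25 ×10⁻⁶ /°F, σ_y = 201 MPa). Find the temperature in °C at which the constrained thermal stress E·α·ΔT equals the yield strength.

α = 6.25×10⁻⁶/°F × 9/5 = 11.2×10⁻⁶/K.
E·α·ΔT = 201.0 MPa ⇒ ΔT = 201.0 / (206.0×10³ × 11.2×10⁻⁶) = 86.73 K.
T = 16.5 + 86.73 = 103.2 °C.

103 °C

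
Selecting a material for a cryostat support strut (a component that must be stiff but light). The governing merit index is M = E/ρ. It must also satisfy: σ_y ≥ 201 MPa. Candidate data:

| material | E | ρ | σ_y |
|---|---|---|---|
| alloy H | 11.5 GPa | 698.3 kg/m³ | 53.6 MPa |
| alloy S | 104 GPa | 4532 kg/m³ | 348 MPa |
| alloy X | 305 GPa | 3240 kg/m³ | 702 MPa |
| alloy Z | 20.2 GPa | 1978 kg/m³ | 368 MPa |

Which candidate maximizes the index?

Screen on constraints: σ_y ≥ 201 MPa. Survivors: alloy S, alloy X, alloy Z.
Evaluate M for each candidate:
  alloy X: M = 94.1 MN·m/kg
  alloy S: M = 22.9 MN·m/kg
  alloy Z: M = 10.2 MN·m/kg
Highest index: alloy X.

alloy X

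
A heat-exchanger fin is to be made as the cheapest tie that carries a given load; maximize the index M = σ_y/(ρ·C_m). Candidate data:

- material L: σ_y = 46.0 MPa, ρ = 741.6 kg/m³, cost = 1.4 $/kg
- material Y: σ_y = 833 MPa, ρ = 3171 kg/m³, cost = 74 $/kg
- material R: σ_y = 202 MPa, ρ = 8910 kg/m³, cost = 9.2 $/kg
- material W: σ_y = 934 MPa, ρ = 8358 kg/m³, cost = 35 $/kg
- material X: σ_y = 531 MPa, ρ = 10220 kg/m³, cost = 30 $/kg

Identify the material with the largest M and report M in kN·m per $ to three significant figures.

material L, M = 44.3 kN·m per $

Per-candidate index values:
  material L: M = 44.3 kN·m per $
  material Y: M = 3.55 kN·m per $
  material W: M = 3.19 kN·m per $
  material R: M = 2.46 kN·m per $
  material X: M = 1.73 kN·m per $
Material L has the largest M.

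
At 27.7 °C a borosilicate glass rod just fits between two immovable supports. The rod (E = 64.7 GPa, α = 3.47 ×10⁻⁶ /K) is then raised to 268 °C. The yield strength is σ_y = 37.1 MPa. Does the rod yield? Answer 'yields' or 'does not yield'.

ΔT = 240.3 K. Constrained thermal stress σ = E·α·ΔT = 64.70×10³ MPa × 3.47×10⁻⁶ × 240.3 = 53.9 MPa (compressive).
Compare to σ_y = 37.1 MPa: σ ≥ σ_y, so it yields.

yields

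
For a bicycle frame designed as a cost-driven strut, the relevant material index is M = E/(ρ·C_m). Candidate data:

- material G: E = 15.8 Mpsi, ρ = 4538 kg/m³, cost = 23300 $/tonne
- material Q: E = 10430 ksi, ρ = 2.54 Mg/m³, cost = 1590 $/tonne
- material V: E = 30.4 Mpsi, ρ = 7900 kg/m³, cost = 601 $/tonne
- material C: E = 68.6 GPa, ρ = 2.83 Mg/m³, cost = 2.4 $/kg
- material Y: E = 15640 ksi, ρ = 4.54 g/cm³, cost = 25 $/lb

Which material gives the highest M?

material V

After converting to SI:
  material G: E = 108.9 GPa, ρ = 4538 kg/m³, cost = 23.30 $/kg
  material Q: E = 71.91 GPa, ρ = 2540 kg/m³, cost = 1.590 $/kg
  material V: E = 209.6 GPa, ρ = 7900 kg/m³, cost = 0.6010 $/kg
  material C: E = 68.60 GPa, ρ = 2830 kg/m³, cost = 2.400 $/kg
  material Y: E = 107.8 GPa, ρ = 4540 kg/m³, cost = 55.11 $/kg
  material V: M = 44.1 MN·m per $
  material Q: M = 17.8 MN·m per $
  material C: M = 10.1 MN·m per $
  material G: M = 1.03 MN·m per $
  material Y: M = 0.431 MN·m per $
Material V has the largest M.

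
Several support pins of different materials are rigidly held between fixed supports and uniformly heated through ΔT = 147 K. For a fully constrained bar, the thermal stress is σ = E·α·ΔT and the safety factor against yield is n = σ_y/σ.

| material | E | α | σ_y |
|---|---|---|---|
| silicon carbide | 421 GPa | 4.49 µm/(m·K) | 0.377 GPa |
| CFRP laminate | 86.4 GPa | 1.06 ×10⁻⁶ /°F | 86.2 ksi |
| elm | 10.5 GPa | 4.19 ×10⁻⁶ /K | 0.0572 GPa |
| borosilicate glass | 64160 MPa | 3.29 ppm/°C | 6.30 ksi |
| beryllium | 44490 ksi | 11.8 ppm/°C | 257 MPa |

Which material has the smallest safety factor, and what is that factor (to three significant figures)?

beryllium, n = 0.483

In consistent units (E in GPa, α in ×10⁻⁶/K, σ_y in MPa):
  silicon carbide: E = 421.0, α = 4.49, σ_y = 377.0 → σ = 278 MPa, n = 1.36
  CFRP laminate: E = 86.40, α = 1.91, σ_y = 594.3 → σ = 24.2 MPa, n = 24.5
  elm: E = 10.50, α = 4.19, σ_y = 57.20 → σ = 6.47 MPa, n = 8.84
  borosilicate glass: E = 64.16, α = 3.29, σ_y = 43.44 → σ = 31.0 MPa, n = 1.40
  beryllium: E = 306.7, α = 11.8, σ_y = 257.0 → σ = 532 MPa, n = 0.483
Smallest n: beryllium with n = 0.483.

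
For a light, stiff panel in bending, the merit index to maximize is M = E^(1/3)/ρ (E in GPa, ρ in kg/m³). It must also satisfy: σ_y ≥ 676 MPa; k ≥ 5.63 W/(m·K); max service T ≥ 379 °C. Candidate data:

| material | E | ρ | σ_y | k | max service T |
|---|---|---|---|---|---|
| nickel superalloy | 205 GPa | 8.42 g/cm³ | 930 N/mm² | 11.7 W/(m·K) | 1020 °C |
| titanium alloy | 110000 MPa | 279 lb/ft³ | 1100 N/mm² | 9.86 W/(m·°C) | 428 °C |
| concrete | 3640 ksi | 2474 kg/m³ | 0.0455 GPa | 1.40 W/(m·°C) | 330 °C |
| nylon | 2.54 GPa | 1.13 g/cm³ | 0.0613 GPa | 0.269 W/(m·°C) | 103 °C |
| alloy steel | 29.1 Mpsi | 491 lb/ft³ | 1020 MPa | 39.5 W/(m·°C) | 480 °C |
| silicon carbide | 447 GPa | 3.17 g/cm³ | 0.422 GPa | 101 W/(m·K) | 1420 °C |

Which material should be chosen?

titanium alloy

Screen on constraints: σ_y ≥ 676 MPa; k ≥ 5.63 W/(m·K); max service T ≥ 379 °C. Survivors: nickel superalloy, titanium alloy, alloy steel.
In SI units:
  nickel superalloy: E = 205.0 GPa, ρ = 8420 kg/m³
  titanium alloy: E = 110.0 GPa, ρ = 4469 kg/m³
  alloy steel: E = 200.6 GPa, ρ = 7865 kg/m³
  titanium alloy: M = 1.07×10⁻³
  alloy steel: M = 0.744×10⁻³
  nickel superalloy: M = 0.700×10⁻³
Titanium alloy has the largest M.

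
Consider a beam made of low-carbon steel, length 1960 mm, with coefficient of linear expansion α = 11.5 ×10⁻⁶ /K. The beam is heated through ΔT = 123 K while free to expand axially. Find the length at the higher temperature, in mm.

ΔL = α·L₀·ΔT = 11.5×10⁻⁶ × 1960 mm × 123.0 K = 2.77 mm.
L = L₀ + ΔL = 1960 + 2.77 = 1962.8 mm.

1962.8 mm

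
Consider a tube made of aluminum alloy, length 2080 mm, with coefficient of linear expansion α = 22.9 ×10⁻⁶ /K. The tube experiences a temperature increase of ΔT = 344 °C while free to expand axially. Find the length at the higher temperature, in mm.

2096.4 mm

ΔL = α·L₀·ΔT = 22.9×10⁻⁶ × 2080 mm × 344.0 K = 16.4 mm.
L = L₀ + ΔL = 2080 + 16.4 = 2096.4 mm.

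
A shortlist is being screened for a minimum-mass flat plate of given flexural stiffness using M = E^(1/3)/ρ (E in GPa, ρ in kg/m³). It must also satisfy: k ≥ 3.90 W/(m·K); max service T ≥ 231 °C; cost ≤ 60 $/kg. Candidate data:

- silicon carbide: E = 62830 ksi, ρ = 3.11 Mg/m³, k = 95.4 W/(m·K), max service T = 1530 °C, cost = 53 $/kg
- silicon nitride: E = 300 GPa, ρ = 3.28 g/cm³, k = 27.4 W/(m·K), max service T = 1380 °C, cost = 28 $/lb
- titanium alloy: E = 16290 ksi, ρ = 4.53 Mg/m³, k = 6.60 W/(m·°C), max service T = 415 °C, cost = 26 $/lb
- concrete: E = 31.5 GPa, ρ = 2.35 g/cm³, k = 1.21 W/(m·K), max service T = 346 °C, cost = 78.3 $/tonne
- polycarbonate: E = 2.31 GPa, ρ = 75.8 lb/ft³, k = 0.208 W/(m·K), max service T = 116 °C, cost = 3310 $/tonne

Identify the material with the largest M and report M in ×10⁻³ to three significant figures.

Screen on constraints: k ≥ 3.90 W/(m·K); max service T ≥ 231 °C; cost ≤ 60 $/kg. Survivors: silicon carbide, titanium alloy.
After converting to SI:
  silicon carbide: E = 433.2 GPa, ρ = 3110 kg/m³
  titanium alloy: E = 112.3 GPa, ρ = 4530 kg/m³
  silicon carbide: M = 2.43×10⁻³
  titanium alloy: M = 1.07×10⁻³
Silicon carbide ranks first.

silicon carbide, M = 2.43×10⁻³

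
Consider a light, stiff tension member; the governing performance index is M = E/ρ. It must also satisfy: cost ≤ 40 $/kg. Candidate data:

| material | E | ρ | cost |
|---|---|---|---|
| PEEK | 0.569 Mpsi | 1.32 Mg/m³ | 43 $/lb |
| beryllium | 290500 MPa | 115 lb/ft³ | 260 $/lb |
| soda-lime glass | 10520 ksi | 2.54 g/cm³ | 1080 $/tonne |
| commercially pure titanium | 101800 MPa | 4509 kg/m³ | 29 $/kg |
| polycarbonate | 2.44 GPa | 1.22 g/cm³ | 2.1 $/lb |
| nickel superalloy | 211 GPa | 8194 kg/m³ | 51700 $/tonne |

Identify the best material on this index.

soda-lime glass

Screen on constraints: cost ≤ 40 $/kg. Survivors: soda-lime glass, commercially pure titanium, polycarbonate.
Putting every candidate on a common basis:
  soda-lime glass: E = 72.53 GPa, ρ = 2540 kg/m³
  commercially pure titanium: E = 101.8 GPa, ρ = 4509 kg/m³
  polycarbonate: E = 2.440 GPa, ρ = 1220 kg/m³
  soda-lime glass: M = 28.6 MN·m/kg
  commercially pure titanium: M = 22.6 MN·m/kg
  polycarbonate: M = 2.00 MN·m/kg
Soda-lime glass has the largest M.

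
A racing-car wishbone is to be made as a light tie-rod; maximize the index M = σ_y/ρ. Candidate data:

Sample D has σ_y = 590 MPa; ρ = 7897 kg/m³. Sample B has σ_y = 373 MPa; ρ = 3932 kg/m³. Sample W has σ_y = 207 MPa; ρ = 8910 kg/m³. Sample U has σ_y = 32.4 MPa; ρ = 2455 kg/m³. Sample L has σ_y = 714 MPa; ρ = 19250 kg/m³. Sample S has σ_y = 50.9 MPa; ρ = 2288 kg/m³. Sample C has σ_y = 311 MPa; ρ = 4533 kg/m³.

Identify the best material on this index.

sample B

Computing M directly (units already consistent):
  sample B: M = 94.9 kN·m/kg
  sample D: M = 74.7 kN·m/kg
  sample C: M = 68.6 kN·m/kg
  sample L: M = 37.1 kN·m/kg
  sample W: M = 23.2 kN·m/kg
  sample S: M = 22.2 kN·m/kg
  sample U: M = 13.2 kN·m/kg
The maximum is for sample B.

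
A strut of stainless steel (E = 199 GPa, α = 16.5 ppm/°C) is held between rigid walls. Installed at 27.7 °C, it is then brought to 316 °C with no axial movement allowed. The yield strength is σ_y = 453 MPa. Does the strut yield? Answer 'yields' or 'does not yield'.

yields

ΔT = 288.3 K. Constrained thermal stress σ = E·α·ΔT = 199.0×10³ MPa × 16.5×10⁻⁶ × 288.3 = 947 MPa (compressive).
Compare to σ_y = 453 MPa: σ ≥ σ_y, so it yields.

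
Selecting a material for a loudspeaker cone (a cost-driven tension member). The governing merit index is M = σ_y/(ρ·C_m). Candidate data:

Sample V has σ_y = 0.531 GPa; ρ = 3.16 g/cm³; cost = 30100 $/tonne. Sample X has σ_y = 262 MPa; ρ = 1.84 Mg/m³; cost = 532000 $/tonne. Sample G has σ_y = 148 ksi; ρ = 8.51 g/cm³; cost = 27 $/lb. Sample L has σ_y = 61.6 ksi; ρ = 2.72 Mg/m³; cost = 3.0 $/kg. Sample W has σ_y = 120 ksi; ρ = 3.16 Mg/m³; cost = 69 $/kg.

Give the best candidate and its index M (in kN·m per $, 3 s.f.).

sample L, M = 52.0 kN·m per $

Convert each candidate to consistent units, then evaluate M:
  sample V: σ_y = 531.0 MPa, ρ = 3160 kg/m³, cost = 30.10 $/kg
  sample X: σ_y = 262.0 MPa, ρ = 1840 kg/m³, cost = 532.0 $/kg
  sample G: σ_y = 1020 MPa, ρ = 8510 kg/m³, cost = 59.52 $/kg
  sample L: σ_y = 424.7 MPa, ρ = 2720 kg/m³, cost = 3.000 $/kg
  sample W: σ_y = 827.4 MPa, ρ = 3160 kg/m³, cost = 69.00 $/kg
  sample L: M = 52.0 kN·m per $
  sample V: M = 5.58 kN·m per $
  sample W: M = 3.79 kN·m per $
  sample G: M = 2.01 kN·m per $
  sample X: M = 0.268 kN·m per $
The maximum is for sample L.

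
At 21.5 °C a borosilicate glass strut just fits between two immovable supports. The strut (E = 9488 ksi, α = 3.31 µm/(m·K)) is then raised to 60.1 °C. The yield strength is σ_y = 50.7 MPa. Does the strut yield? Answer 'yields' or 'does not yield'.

E = 9488 ksi = 65.42 GPa.
ΔT = 38.60 K. Constrained thermal stress σ = E·α·ΔT = 65.42×10³ MPa × 3.31×10⁻⁶ × 38.60 = 8.36 MPa (compressive).
Compare to σ_y = 50.7 MPa: σ < σ_y, so it does not yield.

does not yield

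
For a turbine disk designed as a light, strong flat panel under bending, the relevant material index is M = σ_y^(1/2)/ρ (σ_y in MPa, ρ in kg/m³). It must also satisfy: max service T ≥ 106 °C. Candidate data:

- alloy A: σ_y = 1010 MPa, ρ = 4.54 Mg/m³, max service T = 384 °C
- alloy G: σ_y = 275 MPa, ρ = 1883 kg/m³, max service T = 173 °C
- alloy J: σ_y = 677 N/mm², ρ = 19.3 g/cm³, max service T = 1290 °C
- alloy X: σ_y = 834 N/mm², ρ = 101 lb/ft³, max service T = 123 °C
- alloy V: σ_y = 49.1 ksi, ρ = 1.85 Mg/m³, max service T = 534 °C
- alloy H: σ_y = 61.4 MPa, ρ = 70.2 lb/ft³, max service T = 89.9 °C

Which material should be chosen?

alloy X

Screen on constraints: max service T ≥ 106 °C. Survivors: alloy A, alloy G, alloy J, alloy X, alloy V.
After converting to SI:
  alloy A: σ_y = 1010 MPa, ρ = 4540 kg/m³
  alloy G: σ_y = 275.0 MPa, ρ = 1883 kg/m³
  alloy J: σ_y = 677.0 MPa, ρ = 19300 kg/m³
  alloy X: σ_y = 834.0 MPa, ρ = 1618 kg/m³
  alloy V: σ_y = 338.5 MPa, ρ = 1850 kg/m³
  alloy X: M = 17.9×10⁻³
  alloy V: M = 9.95×10⁻³
  alloy G: M = 8.81×10⁻³
  alloy A: M = 7.00×10⁻³
  alloy J: M = 1.35×10⁻³
The maximum is for alloy X.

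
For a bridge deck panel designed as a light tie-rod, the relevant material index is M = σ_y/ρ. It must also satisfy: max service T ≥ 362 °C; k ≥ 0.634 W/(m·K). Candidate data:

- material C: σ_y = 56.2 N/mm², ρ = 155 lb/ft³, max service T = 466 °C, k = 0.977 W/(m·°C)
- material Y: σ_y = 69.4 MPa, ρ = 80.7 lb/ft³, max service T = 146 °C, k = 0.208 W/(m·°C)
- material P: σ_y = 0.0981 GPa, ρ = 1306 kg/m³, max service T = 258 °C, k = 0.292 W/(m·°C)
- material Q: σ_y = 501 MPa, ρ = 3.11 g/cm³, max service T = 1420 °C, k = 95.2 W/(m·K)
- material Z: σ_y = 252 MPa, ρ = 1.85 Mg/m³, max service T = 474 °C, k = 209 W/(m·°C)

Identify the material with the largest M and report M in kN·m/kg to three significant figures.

material Q, M = 161 kN·m/kg

Screen on constraints: max service T ≥ 362 °C; k ≥ 0.634 W/(m·K). Survivors: material C, material Q, material Z.
Putting every candidate on a common basis:
  material C: σ_y = 56.20 MPa, ρ = 2483 kg/m³
  material Q: σ_y = 501.0 MPa, ρ = 3110 kg/m³
  material Z: σ_y = 252.0 MPa, ρ = 1850 kg/m³
  material Q: M = 161 kN·m/kg
  material Z: M = 136 kN·m/kg
  material C: M = 22.6 kN·m/kg
The maximum is for material Q.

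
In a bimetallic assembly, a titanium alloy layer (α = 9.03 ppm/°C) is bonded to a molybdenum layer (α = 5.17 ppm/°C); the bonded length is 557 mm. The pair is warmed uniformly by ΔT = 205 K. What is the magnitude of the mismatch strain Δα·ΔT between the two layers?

7.91×10⁻⁴

Δα = |9.03 − 5.17|×10⁻⁶/K = 3.86×10⁻⁶/K.
Mismatch strain = Δα·ΔT = 3.86×10⁻⁶ × 205.0 = 7.91×10⁻⁴.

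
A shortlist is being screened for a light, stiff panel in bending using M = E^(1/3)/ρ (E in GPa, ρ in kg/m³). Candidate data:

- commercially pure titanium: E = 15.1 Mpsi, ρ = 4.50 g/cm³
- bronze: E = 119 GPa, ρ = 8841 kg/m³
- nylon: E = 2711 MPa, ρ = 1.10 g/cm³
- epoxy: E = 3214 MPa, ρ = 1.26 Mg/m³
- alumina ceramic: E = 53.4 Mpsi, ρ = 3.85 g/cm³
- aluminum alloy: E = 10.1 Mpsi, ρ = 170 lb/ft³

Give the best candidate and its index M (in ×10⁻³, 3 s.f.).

alumina ceramic, M = 1.86×10⁻³

After converting to SI:
  commercially pure titanium: E = 104.1 GPa, ρ = 4500 kg/m³
  bronze: E = 119.0 GPa, ρ = 8841 kg/m³
  nylon: E = 2.711 GPa, ρ = 1100 kg/m³
  epoxy: E = 3.214 GPa, ρ = 1260 kg/m³
  alumina ceramic: E = 368.2 GPa, ρ = 3850 kg/m³
  aluminum alloy: E = 69.64 GPa, ρ = 2723 kg/m³
  alumina ceramic: M = 1.86×10⁻³
  aluminum alloy: M = 1.51×10⁻³
  nylon: M = 1.27×10⁻³
  epoxy: M = 1.17×10⁻³
  commercially pure titanium: M = 1.05×10⁻³
  bronze: M = 0.556×10⁻³
The maximum is for alumina ceramic.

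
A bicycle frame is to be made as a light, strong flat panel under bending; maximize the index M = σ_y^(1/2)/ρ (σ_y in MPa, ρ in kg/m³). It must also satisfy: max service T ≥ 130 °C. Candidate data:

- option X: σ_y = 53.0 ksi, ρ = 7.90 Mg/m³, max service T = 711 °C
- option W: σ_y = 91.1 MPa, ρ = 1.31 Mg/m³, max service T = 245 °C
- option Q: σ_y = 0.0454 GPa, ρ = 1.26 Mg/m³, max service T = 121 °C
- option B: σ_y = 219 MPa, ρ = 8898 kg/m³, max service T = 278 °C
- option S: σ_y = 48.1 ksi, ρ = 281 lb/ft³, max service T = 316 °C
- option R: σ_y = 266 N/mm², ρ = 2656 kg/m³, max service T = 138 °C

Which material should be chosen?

Screen on constraints: max service T ≥ 130 °C. Survivors: option X, option W, option B, option S, option R.
After converting to SI:
  option X: σ_y = 365.4 MPa, ρ = 7900 kg/m³
  option W: σ_y = 91.10 MPa, ρ = 1310 kg/m³
  option B: σ_y = 219.0 MPa, ρ = 8898 kg/m³
  option S: σ_y = 331.6 MPa, ρ = 4501 kg/m³
  option R: σ_y = 266.0 MPa, ρ = 2656 kg/m³
  option W: M = 7.29×10⁻³
  option R: M = 6.14×10⁻³
  option S: M = 4.05×10⁻³
  option X: M = 2.42×10⁻³
  option B: M = 1.66×10⁻³
Highest index: option W.

option W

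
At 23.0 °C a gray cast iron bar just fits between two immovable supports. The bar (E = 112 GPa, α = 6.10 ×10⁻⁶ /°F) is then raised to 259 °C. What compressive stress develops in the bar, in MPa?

290 MPa

α = 6.10×10⁻⁶/°F × 9/5 = 11.0×10⁻⁶/K.
ΔT = 236.0 K. Constrained thermal stress σ = E·α·ΔT = 112.0×10³ MPa × 11.0×10⁻⁶ × 236.0 = 290 MPa (compressive).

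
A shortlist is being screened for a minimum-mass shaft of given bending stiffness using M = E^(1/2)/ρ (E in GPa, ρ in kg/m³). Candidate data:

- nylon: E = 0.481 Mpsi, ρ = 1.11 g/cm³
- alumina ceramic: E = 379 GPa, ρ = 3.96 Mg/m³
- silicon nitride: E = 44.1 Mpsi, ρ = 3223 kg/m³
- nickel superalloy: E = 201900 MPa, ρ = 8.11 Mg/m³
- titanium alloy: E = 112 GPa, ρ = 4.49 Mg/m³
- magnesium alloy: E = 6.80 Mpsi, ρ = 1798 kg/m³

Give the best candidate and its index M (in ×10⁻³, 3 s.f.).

silicon nitride, M = 5.41×10⁻³

Normalizing units and computing the index:
  nylon: E = 3.316 GPa, ρ = 1110 kg/m³
  alumina ceramic: E = 379.0 GPa, ρ = 3960 kg/m³
  silicon nitride: E = 304.1 GPa, ρ = 3223 kg/m³
  nickel superalloy: E = 201.9 GPa, ρ = 8110 kg/m³
  titanium alloy: E = 112.0 GPa, ρ = 4490 kg/m³
  magnesium alloy: E = 46.88 GPa, ρ = 1798 kg/m³
  silicon nitride: M = 5.41×10⁻³
  alumina ceramic: M = 4.92×10⁻³
  magnesium alloy: M = 3.81×10⁻³
  titanium alloy: M = 2.36×10⁻³
  nickel superalloy: M = 1.75×10⁻³
  nylon: M = 1.64×10⁻³
Silicon nitride has the largest M.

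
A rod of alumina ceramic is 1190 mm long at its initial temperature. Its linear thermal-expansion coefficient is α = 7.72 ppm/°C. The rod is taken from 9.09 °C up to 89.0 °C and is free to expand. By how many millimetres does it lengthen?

ΔT = 89.0 − 9.09 = 79.91 K.
ΔL = α·L₀·ΔT = 7.72×10⁻⁶ × 1190 mm × 79.91 K = 0.734 mm.

0.734 mm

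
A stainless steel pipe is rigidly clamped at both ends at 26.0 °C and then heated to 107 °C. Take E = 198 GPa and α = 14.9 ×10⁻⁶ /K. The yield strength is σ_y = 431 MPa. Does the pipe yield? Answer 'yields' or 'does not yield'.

does not yield

ΔT = 81.00 K. Constrained thermal stress σ = E·α·ΔT = 198.0×10³ MPa × 14.9×10⁻⁶ × 81.00 = 239 MPa (compressive).
Compare to σ_y = 431 MPa: σ < σ_y, so it does not yield.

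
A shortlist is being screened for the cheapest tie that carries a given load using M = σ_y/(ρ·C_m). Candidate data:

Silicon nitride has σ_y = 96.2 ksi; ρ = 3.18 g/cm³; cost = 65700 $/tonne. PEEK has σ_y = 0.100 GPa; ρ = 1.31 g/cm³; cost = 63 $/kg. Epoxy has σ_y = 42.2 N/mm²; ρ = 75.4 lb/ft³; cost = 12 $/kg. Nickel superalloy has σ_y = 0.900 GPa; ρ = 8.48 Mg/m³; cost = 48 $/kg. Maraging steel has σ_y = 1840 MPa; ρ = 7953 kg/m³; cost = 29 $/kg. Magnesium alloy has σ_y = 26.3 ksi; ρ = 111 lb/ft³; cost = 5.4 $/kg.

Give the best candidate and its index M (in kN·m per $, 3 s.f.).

magnesium alloy, M = 18.9 kN·m per $

Normalizing units and computing the index:
  silicon nitride: σ_y = 663.3 MPa, ρ = 3180 kg/m³, cost = 65.70 $/kg
  PEEK: σ_y = 100.0 MPa, ρ = 1310 kg/m³, cost = 63.00 $/kg
  epoxy: σ_y = 42.20 MPa, ρ = 1208 kg/m³, cost = 12.00 $/kg
  nickel superalloy: σ_y = 900.0 MPa, ρ = 8480 kg/m³, cost = 48.00 $/kg
  maraging steel: σ_y = 1840 MPa, ρ = 7953 kg/m³, cost = 29.00 $/kg
  magnesium alloy: σ_y = 181.3 MPa, ρ = 1778 kg/m³, cost = 5.400 $/kg
  magnesium alloy: M = 18.9 kN·m per $
  maraging steel: M = 7.98 kN·m per $
  silicon nitride: M = 3.17 kN·m per $
  epoxy: M = 2.91 kN·m per $
  nickel superalloy: M = 2.21 kN·m per $
  PEEK: M = 1.21 kN·m per $
Highest index: magnesium alloy.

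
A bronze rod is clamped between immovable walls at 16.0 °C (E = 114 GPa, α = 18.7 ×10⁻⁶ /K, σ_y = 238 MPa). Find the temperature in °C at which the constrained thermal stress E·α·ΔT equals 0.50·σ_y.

71.8 °C

E·α·ΔT = 119.0 MPa ⇒ ΔT = 119.0 / (114.0×10³ × 18.7×10⁻⁶) = 55.82 K.
T = 16.0 + 55.82 = 71.82 °C.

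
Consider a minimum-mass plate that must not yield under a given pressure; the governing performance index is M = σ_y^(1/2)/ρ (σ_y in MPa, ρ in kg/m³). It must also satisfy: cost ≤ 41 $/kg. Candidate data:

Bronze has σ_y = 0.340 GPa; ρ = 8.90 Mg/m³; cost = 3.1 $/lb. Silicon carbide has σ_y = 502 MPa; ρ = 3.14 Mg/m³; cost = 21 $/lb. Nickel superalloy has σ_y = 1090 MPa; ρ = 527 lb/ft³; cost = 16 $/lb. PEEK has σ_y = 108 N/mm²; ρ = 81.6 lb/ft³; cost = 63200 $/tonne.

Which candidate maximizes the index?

Screen on constraints: cost ≤ 41 $/kg. Survivors: bronze, nickel superalloy.
Putting every candidate on a common basis:
  bronze: σ_y = 340.0 MPa, ρ = 8900 kg/m³
  nickel superalloy: σ_y = 1090 MPa, ρ = 8442 kg/m³
  nickel superalloy: M = 3.91×10⁻³
  bronze: M = 2.07×10⁻³
Nickel superalloy ranks first.

nickel superalloy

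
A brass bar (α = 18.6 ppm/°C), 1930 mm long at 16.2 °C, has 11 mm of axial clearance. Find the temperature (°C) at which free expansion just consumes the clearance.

α·L₀·ΔT = 11.0 mm ⇒ ΔT = 11.0 / (18.6×10⁻⁶ × 1930.0) = 306.4 K.
T = 16.2 + 306.4 = 322.6 °C.

323 °C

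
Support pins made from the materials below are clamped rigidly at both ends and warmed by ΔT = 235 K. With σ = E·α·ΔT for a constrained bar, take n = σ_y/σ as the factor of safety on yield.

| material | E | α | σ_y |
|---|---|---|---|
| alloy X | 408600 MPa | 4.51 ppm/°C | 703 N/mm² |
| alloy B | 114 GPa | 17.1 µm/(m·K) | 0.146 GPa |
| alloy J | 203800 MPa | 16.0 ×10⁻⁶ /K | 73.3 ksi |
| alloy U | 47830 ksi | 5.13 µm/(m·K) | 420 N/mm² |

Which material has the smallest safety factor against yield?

alloy B

In consistent units (E in GPa, α in ×10⁻⁶/K, σ_y in MPa):
  alloy X: E = 408.6, α = 4.51, σ_y = 703.0 → σ = 433 MPa, n = 1.62
  alloy B: E = 114.0, α = 17.1, σ_y = 146.0 → σ = 458 MPa, n = 0.319
  alloy J: E = 203.8, α = 16.0, σ_y = 505.4 → σ = 766 MPa, n = 0.660
  alloy U: E = 329.8, α = 5.13, σ_y = 420.0 → σ = 398 MPa, n = 1.06
Smallest n: alloy B with n = 0.319.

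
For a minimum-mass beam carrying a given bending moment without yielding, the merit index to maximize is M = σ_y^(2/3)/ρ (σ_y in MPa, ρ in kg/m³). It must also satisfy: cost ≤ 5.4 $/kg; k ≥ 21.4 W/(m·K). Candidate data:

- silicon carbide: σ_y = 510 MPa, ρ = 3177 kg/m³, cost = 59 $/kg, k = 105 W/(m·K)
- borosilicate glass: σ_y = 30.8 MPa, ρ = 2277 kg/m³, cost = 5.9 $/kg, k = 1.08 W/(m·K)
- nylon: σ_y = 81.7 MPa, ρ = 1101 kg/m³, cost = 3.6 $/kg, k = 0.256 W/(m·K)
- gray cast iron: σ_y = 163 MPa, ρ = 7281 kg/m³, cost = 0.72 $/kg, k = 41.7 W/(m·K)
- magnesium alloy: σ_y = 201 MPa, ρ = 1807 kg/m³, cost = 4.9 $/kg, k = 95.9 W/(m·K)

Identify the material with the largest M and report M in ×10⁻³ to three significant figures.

magnesium alloy, M = 19.0×10⁻³

Screen on constraints: cost ≤ 5.4 $/kg; k ≥ 21.4 W/(m·K). Survivors: gray cast iron, magnesium alloy.
Computing M directly (units already consistent):
  magnesium alloy: M = 19.0×10⁻³
  gray cast iron: M = 4.10×10⁻³
Magnesium alloy ranks first.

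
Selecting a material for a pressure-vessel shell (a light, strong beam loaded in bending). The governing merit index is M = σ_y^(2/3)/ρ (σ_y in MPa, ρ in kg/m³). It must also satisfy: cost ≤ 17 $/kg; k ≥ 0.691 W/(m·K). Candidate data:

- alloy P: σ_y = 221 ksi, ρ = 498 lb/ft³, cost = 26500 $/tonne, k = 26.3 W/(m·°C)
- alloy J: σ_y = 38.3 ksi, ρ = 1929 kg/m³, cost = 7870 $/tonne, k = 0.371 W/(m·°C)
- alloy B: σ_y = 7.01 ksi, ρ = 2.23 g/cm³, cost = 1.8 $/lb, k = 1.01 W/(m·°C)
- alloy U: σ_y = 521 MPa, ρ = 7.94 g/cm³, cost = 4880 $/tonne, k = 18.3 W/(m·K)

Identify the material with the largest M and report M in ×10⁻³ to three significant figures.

Screen on constraints: cost ≤ 17 $/kg; k ≥ 0.691 W/(m·K). Survivors: alloy B, alloy U.
Convert each candidate to consistent units, then evaluate M:
  alloy B: σ_y = 48.33 MPa, ρ = 2230 kg/m³
  alloy U: σ_y = 521.0 MPa, ρ = 7940 kg/m³
  alloy U: M = 8.15×10⁻³
  alloy B: M = 5.95×10⁻³
Alloy U ranks first.

alloy U, M = 8.15×10⁻³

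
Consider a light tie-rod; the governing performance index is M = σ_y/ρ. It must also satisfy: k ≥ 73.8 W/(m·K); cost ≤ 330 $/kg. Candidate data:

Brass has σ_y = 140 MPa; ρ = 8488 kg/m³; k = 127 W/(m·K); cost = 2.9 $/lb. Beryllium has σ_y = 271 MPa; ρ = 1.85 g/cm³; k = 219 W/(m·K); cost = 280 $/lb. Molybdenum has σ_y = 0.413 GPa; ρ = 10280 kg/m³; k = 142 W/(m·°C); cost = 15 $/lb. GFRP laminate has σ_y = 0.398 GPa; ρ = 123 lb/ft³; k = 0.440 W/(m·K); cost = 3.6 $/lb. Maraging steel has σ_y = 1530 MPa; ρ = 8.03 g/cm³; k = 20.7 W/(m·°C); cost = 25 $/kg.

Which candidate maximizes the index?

molybdenum

Screen on constraints: k ≥ 73.8 W/(m·K); cost ≤ 330 $/kg. Survivors: brass, molybdenum.
Convert each candidate to consistent units, then evaluate M:
  brass: σ_y = 140.0 MPa, ρ = 8488 kg/m³
  molybdenum: σ_y = 413.0 MPa, ρ = 10280 kg/m³
  molybdenum: M = 40.2 kN·m/kg
  brass: M = 16.5 kN·m/kg
Highest index: molybdenum.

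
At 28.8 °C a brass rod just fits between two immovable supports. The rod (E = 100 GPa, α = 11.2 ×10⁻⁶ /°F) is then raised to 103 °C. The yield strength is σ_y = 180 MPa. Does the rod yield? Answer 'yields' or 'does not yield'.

does not yield

α = 11.2×10⁻⁶/°F × 9/5 = 20.2×10⁻⁶/K.
ΔT = 74.20 K. Constrained thermal stress σ = E·α·ΔT = 100.0×10³ MPa × 20.2×10⁻⁶ × 74.20 = 150 MPa (compressive).
Compare to σ_y = 180 MPa: σ < σ_y, so it does not yield.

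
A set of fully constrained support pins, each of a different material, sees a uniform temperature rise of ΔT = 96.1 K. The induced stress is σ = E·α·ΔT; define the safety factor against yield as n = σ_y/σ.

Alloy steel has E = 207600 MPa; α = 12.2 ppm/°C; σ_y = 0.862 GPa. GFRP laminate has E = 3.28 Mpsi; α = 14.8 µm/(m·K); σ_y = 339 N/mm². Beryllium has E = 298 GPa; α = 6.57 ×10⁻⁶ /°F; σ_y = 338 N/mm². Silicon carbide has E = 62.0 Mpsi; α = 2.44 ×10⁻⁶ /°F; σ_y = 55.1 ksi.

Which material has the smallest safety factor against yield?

beryllium

Converting E to GPa, α to ×10⁻⁶/K, σ_y to MPa, then σ and n for each:
  alloy steel: E = 207.6, α = 12.2, σ_y = 862.0 → σ = 243 MPa, n = 3.54
  GFRP laminate: E = 22.61, α = 14.8, σ_y = 339.0 → σ = 32.2 MPa, n = 10.5
  beryllium: E = 298.0, α = 11.8, σ_y = 338.0 → σ = 339 MPa, n = 0.998
  silicon carbide: E = 427.5, α = 4.39, σ_y = 379.9 → σ = 180 MPa, n = 2.11
The minimum is beryllium at n = 0.998.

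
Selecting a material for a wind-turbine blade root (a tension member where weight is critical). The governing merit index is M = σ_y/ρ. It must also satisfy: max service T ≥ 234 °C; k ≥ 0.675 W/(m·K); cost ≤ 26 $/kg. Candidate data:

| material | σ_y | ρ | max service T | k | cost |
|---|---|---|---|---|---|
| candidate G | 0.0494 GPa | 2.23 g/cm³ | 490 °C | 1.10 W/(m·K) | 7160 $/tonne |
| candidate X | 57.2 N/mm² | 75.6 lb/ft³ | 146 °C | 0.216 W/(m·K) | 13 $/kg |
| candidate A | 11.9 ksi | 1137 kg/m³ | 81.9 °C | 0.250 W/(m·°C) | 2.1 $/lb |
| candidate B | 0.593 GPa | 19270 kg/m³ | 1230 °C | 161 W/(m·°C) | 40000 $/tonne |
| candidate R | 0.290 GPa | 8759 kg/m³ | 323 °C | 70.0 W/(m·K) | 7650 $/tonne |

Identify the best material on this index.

candidate R

Screen on constraints: max service T ≥ 234 °C; k ≥ 0.675 W/(m·K); cost ≤ 26 $/kg. Survivors: candidate G, candidate R.
Normalizing units and computing the index:
  candidate G: σ_y = 49.40 MPa, ρ = 2230 kg/m³
  candidate R: σ_y = 290.0 MPa, ρ = 8759 kg/m³
  candidate R: M = 33.1 kN·m/kg
  candidate G: M = 22.2 kN·m/kg
The maximum is for candidate R.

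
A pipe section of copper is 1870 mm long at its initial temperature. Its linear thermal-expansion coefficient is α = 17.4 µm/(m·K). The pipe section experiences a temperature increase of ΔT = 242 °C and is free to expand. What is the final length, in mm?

1877.9 mm

ΔL = α·L₀·ΔT = 17.4×10⁻⁶ × 1870 mm × 242.0 K = 7.87 mm.
L = L₀ + ΔL = 1870 + 7.87 = 1877.9 mm.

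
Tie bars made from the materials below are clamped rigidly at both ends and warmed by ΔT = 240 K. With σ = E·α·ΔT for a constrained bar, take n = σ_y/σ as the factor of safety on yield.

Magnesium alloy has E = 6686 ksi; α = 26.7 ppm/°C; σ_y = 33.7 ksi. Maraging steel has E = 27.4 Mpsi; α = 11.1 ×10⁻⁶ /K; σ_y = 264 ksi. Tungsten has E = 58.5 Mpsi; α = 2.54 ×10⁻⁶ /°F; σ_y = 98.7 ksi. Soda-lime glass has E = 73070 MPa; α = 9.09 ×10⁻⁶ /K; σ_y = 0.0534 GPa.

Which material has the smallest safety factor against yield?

Converting E to GPa, α to ×10⁻⁶/K, σ_y to MPa, then σ and n for each:
  magnesium alloy: E = 46.10, α = 26.7, σ_y = 232.4 → σ = 295 MPa, n = 0.787
  maraging steel: E = 188.9, α = 11.1, σ_y = 1820 → σ = 503 MPa, n = 3.62
  tungsten: E = 403.3, α = 4.57, σ_y = 680.5 → σ = 443 MPa, n = 1.54
  soda-lime glass: E = 73.07, α = 9.09, σ_y = 53.40 → σ = 159 MPa, n = 0.335
Smallest n: soda-lime glass with n = 0.335.

soda-lime glass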